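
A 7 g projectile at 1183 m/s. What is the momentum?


p = m*v = 0.007*1183 = 8.281 kg·m/s

8.281 kg·m/s


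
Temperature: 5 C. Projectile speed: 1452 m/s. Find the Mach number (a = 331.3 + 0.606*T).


a = 331.3 + 0.606*(5) = 334.33 m/s
M = v/a = 1452/334.33 = 4.343

4.343


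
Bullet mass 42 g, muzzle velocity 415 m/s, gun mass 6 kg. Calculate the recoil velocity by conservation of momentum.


v_recoil = m_p * v_p / m_gun = 0.042 * 415 / 6 = 2.905 m/s

2.905 m/s


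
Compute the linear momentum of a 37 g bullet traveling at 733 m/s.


p = m*v = 0.037*733 = 27.12 kg·m/s

27.12 kg·m/s


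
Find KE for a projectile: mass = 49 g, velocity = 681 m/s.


E = 0.5*m*v^2 = 0.5*0.049*681^2 = 11362 J

11362 J


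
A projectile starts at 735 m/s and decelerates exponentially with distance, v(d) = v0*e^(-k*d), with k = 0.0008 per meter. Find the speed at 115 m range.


v = v0*exp(-k*d) = 735*exp(-0.0008*115) = 670.4 m/s

670.4 m/s


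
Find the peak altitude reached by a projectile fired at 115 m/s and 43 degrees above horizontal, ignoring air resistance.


H = (v0*sin(theta))^2 / (2g) = (115*sin(43°))^2 / (2*9.81) = 313.5 m

313.5 m


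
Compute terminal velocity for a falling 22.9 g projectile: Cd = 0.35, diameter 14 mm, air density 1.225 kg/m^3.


A = pi*(d/2)^2 = pi*(14/2000)^2 = 1.53938e-04 m^2
vt = sqrt(2mg/(Cd*rho*A)) = sqrt(2*0.0229*9.81/(0.35 * 1.225 * 1.53938e-04)) = 82.51 m/s

82.51 m/s


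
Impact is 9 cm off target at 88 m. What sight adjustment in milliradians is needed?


1 mrad subtends 1 cm per 10 m of range, so adj = error_cm / (dist_m / 10) = 9 / (88/10) = 1.023 mrad

1.023 mrad


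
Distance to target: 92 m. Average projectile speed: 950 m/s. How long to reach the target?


t = d/v = 92/950 = 0.09684 s

0.09684 s


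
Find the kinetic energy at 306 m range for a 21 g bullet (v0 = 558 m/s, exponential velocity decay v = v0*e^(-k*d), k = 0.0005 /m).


v = v0*exp(-k*d) = 558*exp(-0.0005*306) = 478.836 m/s
E = 0.5*m*v^2 = 0.5*0.021*478.836^2 = 2407 J

2407 J


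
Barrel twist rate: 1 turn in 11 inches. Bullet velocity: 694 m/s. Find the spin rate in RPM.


twist_m = 11*0.0254 = 0.2794 m
spin = v/twist = 694/0.2794 = 2483.894 rev/s
RPM = spin*60 = 2483.894*60 ≈ 149034 RPM

149034 RPM


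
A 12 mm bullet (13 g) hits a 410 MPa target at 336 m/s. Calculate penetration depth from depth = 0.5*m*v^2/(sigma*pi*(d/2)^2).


A = pi*(d/2)^2 = pi*(12/2)^2 = 113.097 mm^2
E = 0.5*m*v^2 = 0.5*0.013*336^2 = 733.824 J
depth = E/(sigma*A) = 733.824 J / (410 MPa * 113.097 mm^2) = 733.824/(410 * 113.097) m = 0.0158254 m ≈ 15.83 mm

15.83 mm


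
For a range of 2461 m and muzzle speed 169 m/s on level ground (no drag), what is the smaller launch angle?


sin(2*theta) = R*g/v0^2 = 2461*9.81/169^2 = 0.845293, theta = arcsin(0.845293)/2 = 28.85°

28.85 degrees


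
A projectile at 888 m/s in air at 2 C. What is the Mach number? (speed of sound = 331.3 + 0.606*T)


a = 331.3 + 0.606*(2) = 332.512 m/s
M = v/a = 888/332.512 = 2.671

2.671


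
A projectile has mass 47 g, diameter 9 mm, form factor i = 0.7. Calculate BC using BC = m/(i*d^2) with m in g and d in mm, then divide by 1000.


BC = m/(i*d^2*1000) = 47/(0.7 * 9^2 * 1000) = 0.0008289

0.0008289


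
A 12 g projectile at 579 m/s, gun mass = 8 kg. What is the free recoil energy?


v_r = m_p*v_p/m_gun = 0.012*579/8 = 0.8685 m/s, E_r = 0.5*m_gun*v_r^2 = 0.5*8*0.8685^2 = 3.017 J

3.017 J


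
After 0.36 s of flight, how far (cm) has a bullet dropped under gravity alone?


drop = 0.5*g*t^2 = 0.5*9.81*0.36^2 = 0.635688 m ≈ 63.57 cm

63.57 cm


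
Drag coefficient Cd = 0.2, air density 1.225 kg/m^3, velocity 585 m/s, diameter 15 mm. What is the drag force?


A = pi*(d/2)^2 = pi*(15/2000)^2 = 1.76715e-04 m^2
Fd = 0.5*Cd*rho*A*v^2 = 0.5*0.2*1.225*1.76715e-04*585^2 = 7.408 N

7.408 N


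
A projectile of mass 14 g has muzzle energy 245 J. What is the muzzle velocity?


v = sqrt(2*E/m) = sqrt(2*245/0.014) = 187.1 m/s

187.1 m/s


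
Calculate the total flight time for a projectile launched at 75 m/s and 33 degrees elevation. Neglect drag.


T = 2*v0*sin(theta)/g = 2*75*sin(33°)/9.81 = 8.328 s

8.328 s


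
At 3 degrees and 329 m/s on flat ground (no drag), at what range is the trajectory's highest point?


R = v0^2*sin(2*theta)/g = 329^2*sin(2*3°)/9.81 = 1153.34 m
apex_dist = R/2 = 1153.34/2 = 576.7 m

576.7 m


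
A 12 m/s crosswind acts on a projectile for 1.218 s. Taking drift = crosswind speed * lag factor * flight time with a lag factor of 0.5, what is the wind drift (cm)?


drift = v_wind * lag * t = 12 * 0.5 * 1.218 = 7.308 m ≈ 730.8 cm

730.8 cm


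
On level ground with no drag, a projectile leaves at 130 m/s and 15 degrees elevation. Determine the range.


R = v0^2 * sin(2*theta) / g = 130^2 * sin(2*15°) / 9.81 = 861.4 m

861.4 m


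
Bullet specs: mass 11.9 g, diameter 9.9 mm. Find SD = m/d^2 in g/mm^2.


SD = m/d^2 = 11.9/9.9^2 = 0.1214 g/mm^2

0.1214 g/mm^2


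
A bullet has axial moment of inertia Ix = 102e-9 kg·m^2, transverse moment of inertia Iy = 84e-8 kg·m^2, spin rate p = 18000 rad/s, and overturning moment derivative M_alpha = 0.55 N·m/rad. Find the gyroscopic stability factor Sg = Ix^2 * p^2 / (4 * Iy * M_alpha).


Sg = Ix^2 * p^2 / (4 * Iy * M_alpha) = (102e-9)^2 * 18000^2 / (4 * 84e-8 * 0.55) = 1.824

1.824


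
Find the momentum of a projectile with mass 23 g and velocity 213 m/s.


p = m*v = 0.023*213 = 4.899 kg·m/s

4.899 kg·m/s


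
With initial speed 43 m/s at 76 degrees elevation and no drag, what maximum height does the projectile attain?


H = (v0*sin(theta))^2 / (2g) = (43*sin(76°))^2 / (2*9.81) = 88.73 m

88.73 m


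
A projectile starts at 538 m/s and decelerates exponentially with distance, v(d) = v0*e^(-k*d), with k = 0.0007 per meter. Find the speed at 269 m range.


v = v0*exp(-k*d) = 538*exp(-0.0007*269) = 445.7 m/s

445.7 m/s


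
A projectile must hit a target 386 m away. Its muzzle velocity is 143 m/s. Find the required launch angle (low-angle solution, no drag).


sin(2*theta) = R*g/v0^2 = 386*9.81/143^2 = 0.185176, theta = arcsin(0.185176)/2 = 5.336°

5.336 degrees


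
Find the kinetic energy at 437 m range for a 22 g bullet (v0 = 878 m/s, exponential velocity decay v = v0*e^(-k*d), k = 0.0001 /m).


v = v0*exp(-k*d) = 878*exp(-0.0001*437) = 840.458 m/s
E = 0.5*m*v^2 = 0.5*0.022*840.458^2 = 7770 J

7770 J


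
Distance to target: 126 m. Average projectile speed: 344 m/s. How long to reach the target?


t = d/v = 126/344 = 0.3663 s

0.3663 s


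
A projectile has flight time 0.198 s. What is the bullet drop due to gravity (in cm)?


drop = 0.5*g*t^2 = 0.5*9.81*0.198^2 = 0.192296 m ≈ 19.23 cm

19.23 cm


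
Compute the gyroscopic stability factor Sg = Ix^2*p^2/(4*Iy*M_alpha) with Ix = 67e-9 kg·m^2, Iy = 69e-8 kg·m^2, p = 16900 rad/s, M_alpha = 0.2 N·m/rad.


Sg = Ix^2 * p^2 / (4 * Iy * M_alpha) = (67e-9)^2 * 16900^2 / (4 * 69e-8 * 0.2) = 2.323

2.323


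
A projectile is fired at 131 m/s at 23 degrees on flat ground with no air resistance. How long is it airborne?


T = 2*v0*sin(theta)/g = 2*131*sin(23°)/9.81 = 10.44 s

10.44 s


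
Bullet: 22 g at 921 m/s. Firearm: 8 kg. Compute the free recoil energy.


v_r = m_p*v_p/m_gun = 0.022*921/8 = 2.53275 m/s, E_r = 0.5*m_gun*v_r^2 = 0.5*8*2.53275^2 = 25.66 J

25.66 J


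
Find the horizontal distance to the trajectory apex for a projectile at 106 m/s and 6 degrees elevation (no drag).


R = v0^2*sin(2*theta)/g = 106^2*sin(2*6°)/9.81 = 238.134 m
apex_dist = R/2 = 238.134/2 = 119.1 m

119.1 m


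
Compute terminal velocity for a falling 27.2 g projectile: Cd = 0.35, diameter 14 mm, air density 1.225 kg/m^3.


A = pi*(d/2)^2 = pi*(14/2000)^2 = 1.53938e-04 m^2
vt = sqrt(2mg/(Cd*rho*A)) = sqrt(2*0.0272*9.81/(0.35 * 1.225 * 1.53938e-04)) = 89.92 m/s

89.92 m/s


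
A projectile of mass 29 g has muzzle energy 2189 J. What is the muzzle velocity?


v = sqrt(2*E/m) = sqrt(2*2189/0.029) = 388.5 m/s

388.5 m/s


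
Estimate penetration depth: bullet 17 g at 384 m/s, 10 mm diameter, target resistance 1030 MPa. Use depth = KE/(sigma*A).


A = pi*(d/2)^2 = pi*(10/2)^2 = 78.5398 mm^2
E = 0.5*m*v^2 = 0.5*0.017*384^2 = 1253.38 J
depth = E/(sigma*A) = 1253.38 J / (1030 MPa * 78.5398 mm^2) = 1253.38/(1030 * 78.5398) m = 0.0154937 m ≈ 15.49 mm

15.49 mm


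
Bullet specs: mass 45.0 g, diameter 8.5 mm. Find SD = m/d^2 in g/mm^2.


SD = m/d^2 = 45.0/8.5^2 = 0.6228 g/mm^2

0.6228 g/mm^2


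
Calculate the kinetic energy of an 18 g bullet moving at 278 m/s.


E = 0.5*m*v^2 = 0.5*0.018*278^2 = 695.6 J

695.6 J


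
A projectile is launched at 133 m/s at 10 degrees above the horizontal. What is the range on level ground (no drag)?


R = v0^2 * sin(2*theta) / g = 133^2 * sin(2*10°) / 9.81 = 616.7 m

616.7 m


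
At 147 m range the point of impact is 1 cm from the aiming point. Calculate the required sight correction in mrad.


1 mrad subtends 1 cm per 10 m of range, so adj = error_cm / (dist_m / 10) = 1 / (147/10) = 0.06803 mrad

0.06803 mrad


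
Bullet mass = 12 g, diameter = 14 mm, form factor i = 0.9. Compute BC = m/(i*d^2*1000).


BC = m/(i*d^2*1000) = 12/(0.9 * 14^2 * 1000) = 6.803e-05

6.803e-05


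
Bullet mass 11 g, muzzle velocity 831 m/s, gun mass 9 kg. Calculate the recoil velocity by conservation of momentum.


v_recoil = m_p * v_p / m_gun = 0.011 * 831 / 9 = 1.016 m/s

1.016 m/s


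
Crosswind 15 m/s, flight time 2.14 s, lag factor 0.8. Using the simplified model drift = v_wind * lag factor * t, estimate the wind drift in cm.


drift = v_wind * lag * t = 15 * 0.8 * 2.14 = 25.68 m ≈ 2568 cm

2568 cm


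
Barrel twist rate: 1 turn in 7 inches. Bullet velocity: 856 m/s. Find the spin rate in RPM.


twist_m = 7*0.0254 = 0.1778 m
spin = v/twist = 856/0.1778 = 4814.398 rev/s
RPM = spin*60 = 4814.398*60 ≈ 288864 RPM

288864 RPM


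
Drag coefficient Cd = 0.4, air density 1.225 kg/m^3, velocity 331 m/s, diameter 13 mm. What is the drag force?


A = pi*(d/2)^2 = pi*(13/2000)^2 = 1.32732e-04 m^2
Fd = 0.5*Cd*rho*A*v^2 = 0.5*0.4*1.225*1.32732e-04*331^2 = 3.563 N

3.563 N


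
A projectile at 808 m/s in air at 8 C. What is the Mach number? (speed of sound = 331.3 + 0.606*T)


a = 331.3 + 0.606*(8) = 336.148 m/s
M = v/a = 808/336.148 = 2.404

2.404


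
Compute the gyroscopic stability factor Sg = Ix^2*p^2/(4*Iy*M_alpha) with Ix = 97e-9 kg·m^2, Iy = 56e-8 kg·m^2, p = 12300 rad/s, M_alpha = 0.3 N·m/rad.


Sg = Ix^2 * p^2 / (4 * Iy * M_alpha) = (97e-9)^2 * 12300^2 / (4 * 56e-8 * 0.3) = 2.118

2.118


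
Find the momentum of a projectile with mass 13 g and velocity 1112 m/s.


p = m*v = 0.013*1112 = 14.46 kg·m/s

14.46 kg·m/s


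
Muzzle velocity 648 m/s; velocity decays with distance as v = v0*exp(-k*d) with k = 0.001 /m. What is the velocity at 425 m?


v = v0*exp(-k*d) = 648*exp(-0.001*425) = 423.6 m/s

423.6 m/s


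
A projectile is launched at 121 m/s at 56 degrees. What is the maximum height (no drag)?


H = (v0*sin(theta))^2 / (2g) = (121*sin(56°))^2 / (2*9.81) = 512.9 m

512.9 m


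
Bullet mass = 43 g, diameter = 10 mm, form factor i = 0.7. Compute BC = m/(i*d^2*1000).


BC = m/(i*d^2*1000) = 43/(0.7 * 10^2 * 1000) = 0.0006143

0.0006143


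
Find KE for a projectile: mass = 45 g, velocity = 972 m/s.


E = 0.5*m*v^2 = 0.5*0.045*972^2 = 21258 J

21258 J


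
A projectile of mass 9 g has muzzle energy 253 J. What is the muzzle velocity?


v = sqrt(2*E/m) = sqrt(2*253/0.009) = 237.1 m/s

237.1 m/s


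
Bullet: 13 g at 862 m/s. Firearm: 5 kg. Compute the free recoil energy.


v_r = m_p*v_p/m_gun = 0.013*862/5 = 2.2412 m/s, E_r = 0.5*m_gun*v_r^2 = 0.5*5*2.2412^2 = 12.56 J

12.56 J


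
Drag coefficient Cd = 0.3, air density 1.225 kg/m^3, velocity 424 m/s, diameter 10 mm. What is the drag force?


A = pi*(d/2)^2 = pi*(10/2000)^2 = 7.85398e-05 m^2
Fd = 0.5*Cd*rho*A*v^2 = 0.5*0.3*1.225*7.85398e-05*424^2 = 2.594 N

2.594 N


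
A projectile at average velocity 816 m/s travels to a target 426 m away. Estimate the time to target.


t = d/v = 426/816 = 0.5221 s

0.5221 s


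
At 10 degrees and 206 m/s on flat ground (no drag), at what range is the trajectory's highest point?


R = v0^2*sin(2*theta)/g = 206^2*sin(2*10°)/9.81 = 1479.51 m
apex_dist = R/2 = 1479.51/2 = 739.8 m

739.8 m


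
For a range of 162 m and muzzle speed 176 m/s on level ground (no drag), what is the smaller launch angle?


sin(2*theta) = R*g/v0^2 = 162*9.81/176^2 = 0.0513049, theta = arcsin(0.0513049)/2 = 1.47°

1.47 degrees


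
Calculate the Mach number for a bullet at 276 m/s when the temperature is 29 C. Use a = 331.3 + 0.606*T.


a = 331.3 + 0.606*(29) = 348.874 m/s
M = v/a = 276/348.874 = 0.7911

0.7911


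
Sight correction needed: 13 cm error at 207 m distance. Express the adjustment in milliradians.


1 mrad subtends 1 cm per 10 m of range, so adj = error_cm / (dist_m / 10) = 13 / (207/10) = 0.628 mrad

0.628 mrad


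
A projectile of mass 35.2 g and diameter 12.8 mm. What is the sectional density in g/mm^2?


SD = m/d^2 = 35.2/12.8^2 = 0.2148 g/mm^2

0.2148 g/mm^2


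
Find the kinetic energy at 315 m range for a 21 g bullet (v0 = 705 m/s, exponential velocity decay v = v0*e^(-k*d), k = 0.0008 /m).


v = v0*exp(-k*d) = 705*exp(-0.0008*315) = 547.958 m/s
E = 0.5*m*v^2 = 0.5*0.021*547.958^2 = 3153 J

3153 J


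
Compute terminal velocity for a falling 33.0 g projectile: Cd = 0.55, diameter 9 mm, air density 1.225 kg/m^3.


A = pi*(d/2)^2 = pi*(9/2000)^2 = 6.36173e-05 m^2
vt = sqrt(2mg/(Cd*rho*A)) = sqrt(2*0.033*9.81/(0.55 * 1.225 * 6.36173e-05)) = 122.9 m/s

122.9 m/s


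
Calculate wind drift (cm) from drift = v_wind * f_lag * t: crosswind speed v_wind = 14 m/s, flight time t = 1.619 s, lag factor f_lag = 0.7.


drift = v_wind * lag * t = 14 * 0.7 * 1.619 = 15.8662 m ≈ 1587 cm

1587 cm


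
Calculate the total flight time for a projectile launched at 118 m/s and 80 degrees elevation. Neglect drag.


T = 2*v0*sin(theta)/g = 2*118*sin(80°)/9.81 = 23.69 s

23.69 s


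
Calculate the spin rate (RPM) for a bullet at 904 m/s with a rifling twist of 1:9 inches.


twist_m = 9*0.0254 = 0.2286 m
spin = v/twist = 904/0.2286 = 3954.506 rev/s
RPM = spin*60 = 3954.506*60 ≈ 237270 RPM

237270 RPM


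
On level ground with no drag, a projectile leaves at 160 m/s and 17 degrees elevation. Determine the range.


R = v0^2 * sin(2*theta) / g = 160^2 * sin(2*17°) / 9.81 = 1459 m

1459 m


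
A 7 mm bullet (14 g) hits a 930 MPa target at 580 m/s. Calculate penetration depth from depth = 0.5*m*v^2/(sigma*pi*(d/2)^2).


A = pi*(d/2)^2 = pi*(7/2)^2 = 38.4845 mm^2
E = 0.5*m*v^2 = 0.5*0.014*580^2 = 2354.8 J
depth = E/(sigma*A) = 2354.8 J / (930 MPa * 38.4845 mm^2) = 2354.8/(930 * 38.4845) m = 0.0657938 m ≈ 65.79 mm

65.79 mm


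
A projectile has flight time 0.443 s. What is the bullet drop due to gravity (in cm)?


drop = 0.5*g*t^2 = 0.5*9.81*0.443^2 = 0.962601 m ≈ 96.26 cm

96.26 cm


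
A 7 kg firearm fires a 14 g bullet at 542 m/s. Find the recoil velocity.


v_recoil = m_p * v_p / m_gun = 0.014 * 542 / 7 = 1.084 m/s

1.084 m/s


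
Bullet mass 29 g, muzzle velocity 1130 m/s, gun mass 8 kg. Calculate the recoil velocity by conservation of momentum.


v_recoil = m_p * v_p / m_gun = 0.029 * 1130 / 8 = 4.096 m/s

4.096 m/s


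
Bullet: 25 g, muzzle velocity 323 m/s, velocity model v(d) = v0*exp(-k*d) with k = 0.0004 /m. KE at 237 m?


v = v0*exp(-k*d) = 323*exp(-0.0004*237) = 293.786 m/s
E = 0.5*m*v^2 = 0.5*0.025*293.786^2 = 1079 J

1079 J


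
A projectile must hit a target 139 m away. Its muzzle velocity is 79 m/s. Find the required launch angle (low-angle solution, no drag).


sin(2*theta) = R*g/v0^2 = 139*9.81/79^2 = 0.218489, theta = arcsin(0.218489)/2 = 6.31°

6.31 degrees


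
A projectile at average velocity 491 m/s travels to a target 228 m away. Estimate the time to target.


t = d/v = 228/491 = 0.4644 s

0.4644 s


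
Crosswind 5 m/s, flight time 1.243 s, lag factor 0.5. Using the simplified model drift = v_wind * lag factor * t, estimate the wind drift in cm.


drift = v_wind * lag * t = 5 * 0.5 * 1.243 = 3.1075 m ≈ 310.8 cm

310.8 cm


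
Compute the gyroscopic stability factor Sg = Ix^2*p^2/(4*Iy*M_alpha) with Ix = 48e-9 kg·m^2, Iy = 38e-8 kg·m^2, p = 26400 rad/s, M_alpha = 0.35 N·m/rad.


Sg = Ix^2 * p^2 / (4 * Iy * M_alpha) = (48e-9)^2 * 26400^2 / (4 * 38e-8 * 0.35) = 3.018

3.018


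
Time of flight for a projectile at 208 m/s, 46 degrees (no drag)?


T = 2*v0*sin(theta)/g = 2*208*sin(46°)/9.81 = 30.5 s

30.5 s


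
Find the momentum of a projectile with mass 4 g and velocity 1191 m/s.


p = m*v = 0.004*1191 = 4.764 kg·m/s

4.764 kg·m/s


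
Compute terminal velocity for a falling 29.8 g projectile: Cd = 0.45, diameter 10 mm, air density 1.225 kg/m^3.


A = pi*(d/2)^2 = pi*(10/2000)^2 = 7.85398e-05 m^2
vt = sqrt(2mg/(Cd*rho*A)) = sqrt(2*0.0298*9.81/(0.45 * 1.225 * 7.85398e-05)) = 116.2 m/s

116.2 m/s


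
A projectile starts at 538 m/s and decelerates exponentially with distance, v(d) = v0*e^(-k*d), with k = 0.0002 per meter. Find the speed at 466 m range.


v = v0*exp(-k*d) = 538*exp(-0.0002*466) = 490.1 m/s

490.1 m/s


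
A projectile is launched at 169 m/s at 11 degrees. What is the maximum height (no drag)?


H = (v0*sin(theta))^2 / (2g) = (169*sin(11°))^2 / (2*9.81) = 53 m

53 m


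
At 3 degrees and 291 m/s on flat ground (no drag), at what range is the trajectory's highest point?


R = v0^2*sin(2*theta)/g = 291^2*sin(2*3°)/9.81 = 902.301 m
apex_dist = R/2 = 902.301/2 = 451.2 m

451.2 m


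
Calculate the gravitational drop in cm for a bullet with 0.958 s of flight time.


drop = 0.5*g*t^2 = 0.5*9.81*0.958^2 = 4.50163 m ≈ 450.2 cm

450.2 cm


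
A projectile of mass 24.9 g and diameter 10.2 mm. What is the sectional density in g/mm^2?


SD = m/d^2 = 24.9/10.2^2 = 0.2393 g/mm^2

0.2393 g/mm^2


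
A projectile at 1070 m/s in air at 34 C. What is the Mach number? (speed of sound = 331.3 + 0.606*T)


a = 331.3 + 0.606*(34) = 351.904 m/s
M = v/a = 1070/351.904 = 3.041

3.041


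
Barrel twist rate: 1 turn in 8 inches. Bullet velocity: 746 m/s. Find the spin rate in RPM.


twist_m = 8*0.0254 = 0.2032 m
spin = v/twist = 746/0.2032 = 3671.26 rev/s
RPM = spin*60 = 3671.26*60 ≈ 220276 RPM

220276 RPM


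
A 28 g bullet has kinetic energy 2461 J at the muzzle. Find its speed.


v = sqrt(2*E/m) = sqrt(2*2461/0.028) = 419.3 m/s

419.3 m/s


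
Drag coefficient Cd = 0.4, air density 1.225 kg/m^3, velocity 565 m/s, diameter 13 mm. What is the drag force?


A = pi*(d/2)^2 = pi*(13/2000)^2 = 1.32732e-04 m^2
Fd = 0.5*Cd*rho*A*v^2 = 0.5*0.4*1.225*1.32732e-04*565^2 = 10.38 N

10.38 N


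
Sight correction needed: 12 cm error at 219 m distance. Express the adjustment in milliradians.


1 mrad subtends 1 cm per 10 m of range, so adj = error_cm / (dist_m / 10) = 12 / (219/10) = 0.5479 mrad

0.5479 mrad


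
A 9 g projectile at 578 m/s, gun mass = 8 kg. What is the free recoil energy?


v_r = m_p*v_p/m_gun = 0.009*578/8 = 0.65025 m/s, E_r = 0.5*m_gun*v_r^2 = 0.5*8*0.65025^2 = 1.691 J

1.691 J


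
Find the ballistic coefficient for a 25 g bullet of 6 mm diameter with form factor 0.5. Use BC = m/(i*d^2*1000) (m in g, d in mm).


BC = m/(i*d^2*1000) = 25/(0.5 * 6^2 * 1000) = 0.001389

0.001389


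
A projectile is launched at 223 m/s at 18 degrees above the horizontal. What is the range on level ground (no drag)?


R = v0^2 * sin(2*theta) / g = 223^2 * sin(2*18°) / 9.81 = 2980 m

2980 m


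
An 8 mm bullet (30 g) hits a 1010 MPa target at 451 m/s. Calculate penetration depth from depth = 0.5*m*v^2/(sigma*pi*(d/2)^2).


A = pi*(d/2)^2 = pi*(8/2)^2 = 50.2655 mm^2
E = 0.5*m*v^2 = 0.5*0.03*451^2 = 3051.01 J
depth = E/(sigma*A) = 3051.01 J / (1010 MPa * 50.2655 mm^2) = 3051.01/(1010 * 50.2655) m = 0.060097 m ≈ 60.1 mm

60.1 mm


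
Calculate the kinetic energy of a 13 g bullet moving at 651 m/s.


E = 0.5*m*v^2 = 0.5*0.013*651^2 = 2755 J

2755 J


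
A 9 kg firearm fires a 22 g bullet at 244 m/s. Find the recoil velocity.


v_recoil = m_p * v_p / m_gun = 0.022 * 244 / 9 = 0.5964 m/s

0.5964 m/s


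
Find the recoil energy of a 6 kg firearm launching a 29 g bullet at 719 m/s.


v_r = m_p*v_p/m_gun = 0.029*719/6 = 3.47517 m/s, E_r = 0.5*m_gun*v_r^2 = 0.5*6*3.47517^2 = 36.23 J

36.23 J


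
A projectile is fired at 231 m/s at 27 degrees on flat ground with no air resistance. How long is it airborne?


T = 2*v0*sin(theta)/g = 2*231*sin(27°)/9.81 = 21.38 s

21.38 s


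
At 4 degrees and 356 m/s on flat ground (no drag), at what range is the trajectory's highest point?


R = v0^2*sin(2*theta)/g = 356^2*sin(2*4°)/9.81 = 1797.99 m
apex_dist = R/2 = 1797.99/2 = 899 m

899 m


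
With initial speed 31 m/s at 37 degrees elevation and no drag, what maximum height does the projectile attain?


H = (v0*sin(theta))^2 / (2g) = (31*sin(37°))^2 / (2*9.81) = 17.74 m

17.74 m


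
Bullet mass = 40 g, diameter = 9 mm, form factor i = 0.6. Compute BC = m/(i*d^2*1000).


BC = m/(i*d^2*1000) = 40/(0.6 * 9^2 * 1000) = 0.000823

0.000823


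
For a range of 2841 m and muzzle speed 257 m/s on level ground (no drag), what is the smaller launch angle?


sin(2*theta) = R*g/v0^2 = 2841*9.81/257^2 = 0.421963, theta = arcsin(0.421963)/2 = 12.48°

12.48 degrees


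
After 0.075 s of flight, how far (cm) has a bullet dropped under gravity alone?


drop = 0.5*g*t^2 = 0.5*9.81*0.075^2 = 0.0275906 m ≈ 2.759 cm

2.759 cm


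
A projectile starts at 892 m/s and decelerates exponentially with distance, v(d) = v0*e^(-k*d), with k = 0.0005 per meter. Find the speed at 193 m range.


v = v0*exp(-k*d) = 892*exp(-0.0005*193) = 809.9 m/s

809.9 m/s


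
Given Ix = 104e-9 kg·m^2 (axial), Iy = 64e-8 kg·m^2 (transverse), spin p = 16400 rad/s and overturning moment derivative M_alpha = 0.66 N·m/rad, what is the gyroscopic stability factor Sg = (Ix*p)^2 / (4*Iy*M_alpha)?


Sg = Ix^2 * p^2 / (4 * Iy * M_alpha) = (104e-9)^2 * 16400^2 / (4 * 64e-8 * 0.66) = 1.722

1.722


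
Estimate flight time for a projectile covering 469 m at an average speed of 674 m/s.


t = d/v = 469/674 = 0.6958 s

0.6958 s


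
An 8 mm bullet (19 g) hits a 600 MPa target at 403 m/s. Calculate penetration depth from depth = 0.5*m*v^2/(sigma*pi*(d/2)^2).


A = pi*(d/2)^2 = pi*(8/2)^2 = 50.2655 mm^2
E = 0.5*m*v^2 = 0.5*0.019*403^2 = 1542.89 J
depth = E/(sigma*A) = 1542.89 J / (600 MPa * 50.2655 mm^2) = 1542.89/(600 * 50.2655) m = 0.0511579 m ≈ 51.16 mm

51.16 mm


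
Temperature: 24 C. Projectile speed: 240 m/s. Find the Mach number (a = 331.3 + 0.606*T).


a = 331.3 + 0.606*(24) = 345.844 m/s
M = v/a = 240/345.844 = 0.694

0.694


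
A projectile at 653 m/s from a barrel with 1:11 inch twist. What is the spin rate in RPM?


twist_m = 11*0.0254 = 0.2794 m
spin = v/twist = 653/0.2794 = 2337.151 rev/s
RPM = spin*60 = 2337.151*60 ≈ 140229 RPM

140229 RPM


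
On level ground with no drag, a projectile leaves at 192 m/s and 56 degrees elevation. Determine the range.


R = v0^2 * sin(2*theta) / g = 192^2 * sin(2*56°) / 9.81 = 3484 m

3484 m


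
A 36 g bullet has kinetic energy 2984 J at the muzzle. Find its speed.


v = sqrt(2*E/m) = sqrt(2*2984/0.036) = 407.2 m/s

407.2 m/s


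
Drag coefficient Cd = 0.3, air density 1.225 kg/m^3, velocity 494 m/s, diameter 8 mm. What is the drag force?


A = pi*(d/2)^2 = pi*(8/2000)^2 = 5.02655e-05 m^2
Fd = 0.5*Cd*rho*A*v^2 = 0.5*0.3*1.225*5.02655e-05*494^2 = 2.254 N

2.254 N


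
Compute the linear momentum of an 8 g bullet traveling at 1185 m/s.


p = m*v = 0.008*1185 = 9.48 kg·m/s

9.48 kg·m/s


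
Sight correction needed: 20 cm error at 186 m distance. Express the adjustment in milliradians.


1 mrad subtends 1 cm per 10 m of range, so adj = error_cm / (dist_m / 10) = 20 / (186/10) = 1.075 mrad

1.075 mrad


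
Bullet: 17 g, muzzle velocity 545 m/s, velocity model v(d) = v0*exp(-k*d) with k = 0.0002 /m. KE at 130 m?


v = v0*exp(-k*d) = 545*exp(-0.0002*130) = 531.013 m/s
E = 0.5*m*v^2 = 0.5*0.017*531.013^2 = 2397 J

2397 J


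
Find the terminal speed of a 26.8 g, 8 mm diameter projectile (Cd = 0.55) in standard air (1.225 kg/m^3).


A = pi*(d/2)^2 = pi*(8/2000)^2 = 5.02655e-05 m^2
vt = sqrt(2mg/(Cd*rho*A)) = sqrt(2*0.0268*9.81/(0.55 * 1.225 * 5.02655e-05)) = 124.6 m/s

124.6 m/s


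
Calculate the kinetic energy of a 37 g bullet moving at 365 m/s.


E = 0.5*m*v^2 = 0.5*0.037*365^2 = 2465 J

2465 J


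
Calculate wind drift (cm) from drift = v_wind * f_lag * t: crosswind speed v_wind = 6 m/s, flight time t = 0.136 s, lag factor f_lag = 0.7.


drift = v_wind * lag * t = 6 * 0.7 * 0.136 = 0.5712 m ≈ 57.12 cm

57.12 cm


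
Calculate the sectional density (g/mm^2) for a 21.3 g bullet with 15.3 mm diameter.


SD = m/d^2 = 21.3/15.3^2 = 0.09099 g/mm^2

0.09099 g/mm^2


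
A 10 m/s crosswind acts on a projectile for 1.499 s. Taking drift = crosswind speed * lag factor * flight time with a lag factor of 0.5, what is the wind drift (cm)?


drift = v_wind * lag * t = 10 * 0.5 * 1.499 = 7.495 m ≈ 749.5 cm

749.5 cm


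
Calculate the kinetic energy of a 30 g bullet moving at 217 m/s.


E = 0.5*m*v^2 = 0.5*0.03*217^2 = 706.3 J

706.3 J


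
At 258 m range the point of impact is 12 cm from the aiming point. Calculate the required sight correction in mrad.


1 mrad subtends 1 cm per 10 m of range, so adj = error_cm / (dist_m / 10) = 12 / (258/10) = 0.4651 mrad

0.4651 mrad


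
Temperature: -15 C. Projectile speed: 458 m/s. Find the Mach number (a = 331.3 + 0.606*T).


a = 331.3 + 0.606*(-15) = 322.21 m/s
M = v/a = 458/322.21 = 1.421

1.421


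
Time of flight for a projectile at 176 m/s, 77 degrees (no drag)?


T = 2*v0*sin(theta)/g = 2*176*sin(77°)/9.81 = 34.96 s

34.96 s


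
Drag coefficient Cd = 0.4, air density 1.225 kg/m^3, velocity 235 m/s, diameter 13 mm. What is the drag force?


A = pi*(d/2)^2 = pi*(13/2000)^2 = 1.32732e-04 m^2
Fd = 0.5*Cd*rho*A*v^2 = 0.5*0.4*1.225*1.32732e-04*235^2 = 1.796 N

1.796 N


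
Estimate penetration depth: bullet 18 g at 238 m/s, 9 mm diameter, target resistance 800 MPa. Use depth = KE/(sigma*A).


A = pi*(d/2)^2 = pi*(9/2)^2 = 63.6173 mm^2
E = 0.5*m*v^2 = 0.5*0.018*238^2 = 509.796 J
depth = E/(sigma*A) = 509.796 J / (800 MPa * 63.6173 mm^2) = 509.796/(800 * 63.6173) m = 0.0100169 m ≈ 10.02 mm

10.02 mm


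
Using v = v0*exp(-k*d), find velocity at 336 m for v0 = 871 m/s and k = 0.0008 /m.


v = v0*exp(-k*d) = 871*exp(-0.0008*336) = 665.7 m/s

665.7 m/s


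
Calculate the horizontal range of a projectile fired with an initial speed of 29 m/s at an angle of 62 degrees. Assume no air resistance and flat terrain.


R = v0^2 * sin(2*theta) / g = 29^2 * sin(2*62°) / 9.81 = 71.07 m

71.07 m


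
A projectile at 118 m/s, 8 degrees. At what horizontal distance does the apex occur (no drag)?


R = v0^2*sin(2*theta)/g = 118^2*sin(2*8°)/9.81 = 391.231 m
apex_dist = R/2 = 391.231/2 = 195.6 m

195.6 m


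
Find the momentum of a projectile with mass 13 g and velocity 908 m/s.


p = m*v = 0.013*908 = 11.8 kg·m/s

11.8 kg·m/s


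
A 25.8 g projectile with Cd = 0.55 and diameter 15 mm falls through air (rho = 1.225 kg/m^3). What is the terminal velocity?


A = pi*(d/2)^2 = pi*(15/2000)^2 = 1.76715e-04 m^2
vt = sqrt(2mg/(Cd*rho*A)) = sqrt(2*0.0258*9.81/(0.55 * 1.225 * 1.76715e-04)) = 65.2 m/s

65.2 m/s


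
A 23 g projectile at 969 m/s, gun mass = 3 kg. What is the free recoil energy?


v_r = m_p*v_p/m_gun = 0.023*969/3 = 7.429 m/s, E_r = 0.5*m_gun*v_r^2 = 0.5*3*7.429^2 = 82.79 J

82.79 J


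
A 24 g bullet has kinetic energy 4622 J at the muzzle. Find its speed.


v = sqrt(2*E/m) = sqrt(2*4622/0.024) = 620.6 m/s

620.6 m/s


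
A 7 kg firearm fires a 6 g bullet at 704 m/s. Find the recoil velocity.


v_recoil = m_p * v_p / m_gun = 0.006 * 704 / 7 = 0.6034 m/s

0.6034 m/s


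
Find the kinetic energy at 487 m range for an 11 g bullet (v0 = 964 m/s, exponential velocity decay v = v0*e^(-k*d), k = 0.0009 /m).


v = v0*exp(-k*d) = 964*exp(-0.0009*487) = 621.907 m/s
E = 0.5*m*v^2 = 0.5*0.011*621.907^2 = 2127 J

2127 J


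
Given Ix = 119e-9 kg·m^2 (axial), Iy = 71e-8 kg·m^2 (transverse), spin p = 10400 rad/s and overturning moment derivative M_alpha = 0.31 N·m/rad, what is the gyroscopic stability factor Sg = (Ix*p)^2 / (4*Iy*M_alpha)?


Sg = Ix^2 * p^2 / (4 * Iy * M_alpha) = (119e-9)^2 * 10400^2 / (4 * 71e-8 * 0.31) = 1.74

1.74


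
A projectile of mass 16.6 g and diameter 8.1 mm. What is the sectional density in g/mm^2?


SD = m/d^2 = 16.6/8.1^2 = 0.253 g/mm^2

0.253 g/mm^2


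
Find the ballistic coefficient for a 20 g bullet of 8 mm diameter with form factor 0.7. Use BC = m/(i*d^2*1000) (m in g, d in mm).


BC = m/(i*d^2*1000) = 20/(0.7 * 8^2 * 1000) = 0.0004464

0.0004464


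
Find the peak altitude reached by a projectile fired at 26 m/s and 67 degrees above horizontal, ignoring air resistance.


H = (v0*sin(theta))^2 / (2g) = (26*sin(67°))^2 / (2*9.81) = 29.19 m

29.19 m


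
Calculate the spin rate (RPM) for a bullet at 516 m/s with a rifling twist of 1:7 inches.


twist_m = 7*0.0254 = 0.1778 m
spin = v/twist = 516/0.1778 = 2902.137 rev/s
RPM = spin*60 = 2902.137*60 ≈ 174128 RPM

174128 RPM


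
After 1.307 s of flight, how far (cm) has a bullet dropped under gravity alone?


drop = 0.5*g*t^2 = 0.5*9.81*1.307^2 = 8.37896 m ≈ 837.9 cm

837.9 cm


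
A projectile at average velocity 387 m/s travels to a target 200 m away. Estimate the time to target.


t = d/v = 200/387 = 0.5168 s

0.5168 s


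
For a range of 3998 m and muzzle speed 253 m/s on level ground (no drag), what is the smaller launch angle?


sin(2*theta) = R*g/v0^2 = 3998*9.81/253^2 = 0.612732, theta = arcsin(0.612732)/2 = 18.89°

18.89 degrees


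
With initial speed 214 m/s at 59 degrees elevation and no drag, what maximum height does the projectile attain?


H = (v0*sin(theta))^2 / (2g) = (214*sin(59°))^2 / (2*9.81) = 1715 m

1715 m


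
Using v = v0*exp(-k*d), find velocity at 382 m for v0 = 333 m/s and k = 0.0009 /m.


v = v0*exp(-k*d) = 333*exp(-0.0009*382) = 236.1 m/s

236.1 m/s


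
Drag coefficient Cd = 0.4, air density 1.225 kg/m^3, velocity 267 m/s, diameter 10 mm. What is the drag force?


A = pi*(d/2)^2 = pi*(10/2000)^2 = 7.85398e-05 m^2
Fd = 0.5*Cd*rho*A*v^2 = 0.5*0.4*1.225*7.85398e-05*267^2 = 1.372 N

1.372 N


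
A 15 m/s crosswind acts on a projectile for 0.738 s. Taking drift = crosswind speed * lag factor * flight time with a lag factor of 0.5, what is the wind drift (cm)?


drift = v_wind * lag * t = 15 * 0.5 * 0.738 = 5.535 m ≈ 553.5 cm

553.5 cm


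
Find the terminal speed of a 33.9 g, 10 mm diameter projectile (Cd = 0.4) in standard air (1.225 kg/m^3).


A = pi*(d/2)^2 = pi*(10/2000)^2 = 7.85398e-05 m^2
vt = sqrt(2mg/(Cd*rho*A)) = sqrt(2*0.0339*9.81/(0.4 * 1.225 * 7.85398e-05)) = 131.5 m/s

131.5 m/s


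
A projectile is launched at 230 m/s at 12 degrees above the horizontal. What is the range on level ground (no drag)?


R = v0^2 * sin(2*theta) / g = 230^2 * sin(2*12°) / 9.81 = 2193 m

2193 m


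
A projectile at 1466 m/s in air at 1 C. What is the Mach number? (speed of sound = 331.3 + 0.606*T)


a = 331.3 + 0.606*(1) = 331.906 m/s
M = v/a = 1466/331.906 = 4.417

4.417


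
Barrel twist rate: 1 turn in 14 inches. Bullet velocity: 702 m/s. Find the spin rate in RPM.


twist_m = 14*0.0254 = 0.3556 m
spin = v/twist = 702/0.3556 = 1974.128 rev/s
RPM = spin*60 = 1974.128*60 ≈ 118448 RPM

118448 RPM


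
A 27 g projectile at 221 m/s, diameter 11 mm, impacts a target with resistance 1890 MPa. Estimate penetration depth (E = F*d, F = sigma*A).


A = pi*(d/2)^2 = pi*(11/2)^2 = 95.0332 mm^2
E = 0.5*m*v^2 = 0.5*0.027*221^2 = 659.353 J
depth = E/(sigma*A) = 659.353 J / (1890 MPa * 95.0332 mm^2) = 659.353/(1890 * 95.0332) m = 0.00367097 m ≈ 3.671 mm

3.671 mm


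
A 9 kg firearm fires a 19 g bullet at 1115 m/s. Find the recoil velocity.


v_recoil = m_p * v_p / m_gun = 0.019 * 1115 / 9 = 2.354 m/s

2.354 m/s


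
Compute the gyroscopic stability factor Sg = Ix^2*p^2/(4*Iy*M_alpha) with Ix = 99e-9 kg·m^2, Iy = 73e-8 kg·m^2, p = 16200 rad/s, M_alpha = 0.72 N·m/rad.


Sg = Ix^2 * p^2 / (4 * Iy * M_alpha) = (99e-9)^2 * 16200^2 / (4 * 73e-8 * 0.72) = 1.223

1.223


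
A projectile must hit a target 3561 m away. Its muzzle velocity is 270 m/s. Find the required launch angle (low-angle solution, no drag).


sin(2*theta) = R*g/v0^2 = 3561*9.81/270^2 = 0.479196, theta = arcsin(0.479196)/2 = 14.32°

14.32 degrees


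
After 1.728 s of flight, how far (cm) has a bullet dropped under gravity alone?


drop = 0.5*g*t^2 = 0.5*9.81*1.728^2 = 14.6463 m ≈ 1465 cm

1465 cm


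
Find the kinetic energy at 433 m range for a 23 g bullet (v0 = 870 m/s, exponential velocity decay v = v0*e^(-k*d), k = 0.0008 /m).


v = v0*exp(-k*d) = 870*exp(-0.0008*433) = 615.29 m/s
E = 0.5*m*v^2 = 0.5*0.023*615.29^2 = 4354 J

4354 J


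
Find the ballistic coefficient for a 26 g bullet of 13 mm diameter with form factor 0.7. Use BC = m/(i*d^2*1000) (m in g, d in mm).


BC = m/(i*d^2*1000) = 26/(0.7 * 13^2 * 1000) = 0.0002198

0.0002198


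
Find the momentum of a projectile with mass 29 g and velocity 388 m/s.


p = m*v = 0.029*388 = 11.25 kg·m/s

11.25 kg·m/s


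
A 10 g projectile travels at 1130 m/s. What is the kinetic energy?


E = 0.5*m*v^2 = 0.5*0.01*1130^2 = 6384 J

6384 J


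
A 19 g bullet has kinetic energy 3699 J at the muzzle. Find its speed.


v = sqrt(2*E/m) = sqrt(2*3699/0.019) = 624 m/s

624 m/s


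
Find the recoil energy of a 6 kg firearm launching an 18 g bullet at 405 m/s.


v_r = m_p*v_p/m_gun = 0.018*405/6 = 1.215 m/s, E_r = 0.5*m_gun*v_r^2 = 0.5*6*1.215^2 = 4.429 J

4.429 J


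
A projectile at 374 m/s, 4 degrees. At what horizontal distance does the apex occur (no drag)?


R = v0^2*sin(2*theta)/g = 374^2*sin(2*4°)/9.81 = 1984.4 m
apex_dist = R/2 = 1984.4/2 = 992.2 m

992.2 m


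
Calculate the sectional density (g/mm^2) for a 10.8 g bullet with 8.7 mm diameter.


SD = m/d^2 = 10.8/8.7^2 = 0.1427 g/mm^2

0.1427 g/mm^2


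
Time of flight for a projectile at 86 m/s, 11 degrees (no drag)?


T = 2*v0*sin(theta)/g = 2*86*sin(11°)/9.81 = 3.345 s

3.345 s


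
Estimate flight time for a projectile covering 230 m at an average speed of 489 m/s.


t = d/v = 230/489 = 0.4703 s

0.4703 s


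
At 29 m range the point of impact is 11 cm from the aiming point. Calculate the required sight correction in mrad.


1 mrad subtends 1 cm per 10 m of range, so adj = error_cm / (dist_m / 10) = 11 / (29/10) = 3.793 mrad

3.793 mrad


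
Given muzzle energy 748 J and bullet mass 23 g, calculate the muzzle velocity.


v = sqrt(2*E/m) = sqrt(2*748/0.023) = 255 m/s

255 m/s


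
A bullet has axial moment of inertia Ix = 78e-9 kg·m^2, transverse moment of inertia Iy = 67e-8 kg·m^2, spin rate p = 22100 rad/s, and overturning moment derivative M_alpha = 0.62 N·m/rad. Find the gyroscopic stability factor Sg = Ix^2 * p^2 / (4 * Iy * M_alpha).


Sg = Ix^2 * p^2 / (4 * Iy * M_alpha) = (78e-9)^2 * 22100^2 / (4 * 67e-8 * 0.62) = 1.788

1.788


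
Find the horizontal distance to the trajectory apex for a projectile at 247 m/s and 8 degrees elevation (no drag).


R = v0^2*sin(2*theta)/g = 247^2*sin(2*8°)/9.81 = 1714.21 m
apex_dist = R/2 = 1714.21/2 = 857.1 m

857.1 m


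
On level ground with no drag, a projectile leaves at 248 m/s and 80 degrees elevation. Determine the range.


R = v0^2 * sin(2*theta) / g = 248^2 * sin(2*80°) / 9.81 = 2144 m

2144 m


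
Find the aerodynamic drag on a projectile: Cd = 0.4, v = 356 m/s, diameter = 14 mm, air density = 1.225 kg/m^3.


A = pi*(d/2)^2 = pi*(14/2000)^2 = 1.53938e-04 m^2
Fd = 0.5*Cd*rho*A*v^2 = 0.5*0.4*1.225*1.53938e-04*356^2 = 4.78 N

4.78 N


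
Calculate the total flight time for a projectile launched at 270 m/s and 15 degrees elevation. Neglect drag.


T = 2*v0*sin(theta)/g = 2*270*sin(15°)/9.81 = 14.25 s

14.25 s


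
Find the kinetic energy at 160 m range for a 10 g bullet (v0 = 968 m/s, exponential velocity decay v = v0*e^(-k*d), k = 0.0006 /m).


v = v0*exp(-k*d) = 968*exp(-0.0006*160) = 879.393 m/s
E = 0.5*m*v^2 = 0.5*0.01*879.393^2 = 3867 J

3867 J


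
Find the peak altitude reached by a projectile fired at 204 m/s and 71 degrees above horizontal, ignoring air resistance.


H = (v0*sin(theta))^2 / (2g) = (204*sin(71°))^2 / (2*9.81) = 1896 m

1896 m


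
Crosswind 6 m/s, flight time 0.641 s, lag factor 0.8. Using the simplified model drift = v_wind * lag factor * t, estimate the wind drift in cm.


drift = v_wind * lag * t = 6 * 0.8 * 0.641 = 3.0768 m ≈ 307.7 cm

307.7 cm


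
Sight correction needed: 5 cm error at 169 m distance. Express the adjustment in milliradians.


1 mrad subtends 1 cm per 10 m of range, so adj = error_cm / (dist_m / 10) = 5 / (169/10) = 0.2959 mrad

0.2959 mrad


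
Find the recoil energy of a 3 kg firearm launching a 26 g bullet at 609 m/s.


v_r = m_p*v_p/m_gun = 0.026*609/3 = 5.278 m/s, E_r = 0.5*m_gun*v_r^2 = 0.5*3*5.278^2 = 41.79 J

41.79 J


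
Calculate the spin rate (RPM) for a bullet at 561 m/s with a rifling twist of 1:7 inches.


twist_m = 7*0.0254 = 0.1778 m
spin = v/twist = 561/0.1778 = 3155.231 rev/s
RPM = spin*60 = 3155.231*60 ≈ 189314 RPM

189314 RPM


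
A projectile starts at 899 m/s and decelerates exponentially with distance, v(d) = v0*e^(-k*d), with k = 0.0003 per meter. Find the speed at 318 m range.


v = v0*exp(-k*d) = 899*exp(-0.0003*318) = 817.2 m/s

817.2 m/s


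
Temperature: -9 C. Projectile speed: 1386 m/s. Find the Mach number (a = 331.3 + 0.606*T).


a = 331.3 + 0.606*(-9) = 325.846 m/s
M = v/a = 1386/325.846 = 4.254

4.254


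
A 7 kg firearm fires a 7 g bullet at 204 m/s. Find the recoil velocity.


v_recoil = m_p * v_p / m_gun = 0.007 * 204 / 7 = 0.204 m/s

0.204 m/s


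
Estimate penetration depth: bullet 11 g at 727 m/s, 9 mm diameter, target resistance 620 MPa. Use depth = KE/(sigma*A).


A = pi*(d/2)^2 = pi*(9/2)^2 = 63.6173 mm^2
E = 0.5*m*v^2 = 0.5*0.011*727^2 = 2906.91 J
depth = E/(sigma*A) = 2906.91 J / (620 MPa * 63.6173 mm^2) = 2906.91/(620 * 63.6173) m = 0.0736996 m ≈ 73.7 mm

73.7 mm


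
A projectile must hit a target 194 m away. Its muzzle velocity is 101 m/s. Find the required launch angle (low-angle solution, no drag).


sin(2*theta) = R*g/v0^2 = 194*9.81/101^2 = 0.186564, theta = arcsin(0.186564)/2 = 5.376°

5.376 degrees


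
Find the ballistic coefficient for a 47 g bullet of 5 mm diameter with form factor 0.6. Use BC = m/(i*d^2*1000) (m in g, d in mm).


BC = m/(i*d^2*1000) = 47/(0.6 * 5^2 * 1000) = 0.003133

0.003133


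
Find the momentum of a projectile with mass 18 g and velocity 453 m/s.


p = m*v = 0.018*453 = 8.154 kg·m/s

8.154 kg·m/s


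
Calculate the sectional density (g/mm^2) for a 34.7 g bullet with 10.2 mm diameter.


SD = m/d^2 = 34.7/10.2^2 = 0.3335 g/mm^2

0.3335 g/mm^2


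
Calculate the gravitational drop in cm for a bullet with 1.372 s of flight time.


drop = 0.5*g*t^2 = 0.5*9.81*1.372^2 = 9.23309 m ≈ 923.3 cm

923.3 cm
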